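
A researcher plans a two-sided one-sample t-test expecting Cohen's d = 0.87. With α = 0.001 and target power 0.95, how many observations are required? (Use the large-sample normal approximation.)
n = 33

Sample size formula (one-sample t-test, normal approximation):
n = ((z_{α/2} + z_β) / d)²

z_{α/2} = 3.291 (for α = 0.001, two-sided)
z_β = 1.645 (for power = 0.95)
d = 0.87

n = ((3.291 + 1.645) / 0.87)²
n = (5.674)²
n ≈ 32.19
Round up to the next whole number: n = 33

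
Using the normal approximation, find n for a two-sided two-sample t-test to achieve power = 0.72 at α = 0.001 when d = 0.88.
n = 39 per group

Sample size formula (two-sample t-test, normal approximation):
n = 2 · ((z_{α/2} + z_β) / d)²

z_{α/2} = 3.291 (for α = 0.001, two-sided)
z_β = 0.583 (for power = 0.72)
d = 0.88

n = 2 · ((3.291 + 0.583) / 0.88)²
n = 2 · (4.402)²
n ≈ 38.76
Round up to the next whole number: n = 39 per group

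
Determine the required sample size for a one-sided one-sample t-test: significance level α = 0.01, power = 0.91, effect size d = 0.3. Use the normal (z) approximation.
n = 150

Sample size formula (one-sample t-test, normal approximation):
n = ((z_α + z_β) / d)²

z_α = 2.326 (for α = 0.01, one-sided)
z_β = 1.341 (for power = 0.91)
d = 0.3

n = ((2.326 + 1.341) / 0.3)²
n = (12.223)²
n ≈ 149.40
Round up to the next whole number: n = 150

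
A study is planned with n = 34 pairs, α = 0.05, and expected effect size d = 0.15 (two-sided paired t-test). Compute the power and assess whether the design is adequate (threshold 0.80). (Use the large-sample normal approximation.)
Power ≈ 0.14; the study is underpowered (power < 0.80)

Power calculation (paired t-test, normal approximation):
z_β = d · √n - z_{α/2}
z_β = 0.15 · √34 - 1.960
z_β = 0.15 · 5.831 - 1.960
z_β = -1.085

Power = Φ(z_β) = Φ(-1.085) ≈ 0.139

Effect size d = 0.15 is very small by Cohen's convention (0.2/0.5/0.8).

Threshold: power ≥ 0.80 is conventionally adequate.
Power ≈ 0.14 → the study is underpowered (power < 0.80).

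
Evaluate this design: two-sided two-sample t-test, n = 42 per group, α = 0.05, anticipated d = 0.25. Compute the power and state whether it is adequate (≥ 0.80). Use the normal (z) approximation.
Power ≈ 0.21; the study is underpowered (power < 0.80)

Power calculation (two-sample t-test, normal approximation):
z_β = d · √(n/2) - z_{α/2}
z_β = 0.25 · √(42/2) - 1.960
z_β = 0.25 · 4.583 - 1.960
z_β = -0.814

Power = Φ(z_β) = Φ(-0.814) ≈ 0.208

Effect size d = 0.25 is small by Cohen's convention (0.2/0.5/0.8).

Threshold: power ≥ 0.80 is conventionally adequate.
Power ≈ 0.21 → the study is underpowered (power < 0.80).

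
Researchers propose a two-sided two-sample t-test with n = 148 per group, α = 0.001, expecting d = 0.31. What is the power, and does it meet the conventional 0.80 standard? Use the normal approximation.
Power ≈ 0.27; the study is underpowered (power < 0.80)

Power calculation (two-sample t-test, normal approximation):
z_β = d · √(n/2) - z_{α/2}
z_β = 0.31 · √(148/2) - 3.291
z_β = 0.31 · 8.602 - 3.291
z_β = -0.624

Power = Φ(z_β) = Φ(-0.624) ≈ 0.266

Effect size d = 0.31 is small by Cohen's convention (0.2/0.5/0.8).

Threshold: power ≥ 0.80 is conventionally adequate.
Power ≈ 0.27 → the study is underpowered (power < 0.80).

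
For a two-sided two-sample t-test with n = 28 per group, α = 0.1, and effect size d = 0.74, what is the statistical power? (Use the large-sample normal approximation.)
Power ≈ 0.87

Power calculation (two-sample t-test, normal approximation):
z_β = d · √(n/2) - z_{α/2}
z_β = 0.74 · √(28/2) - 1.645
z_β = 0.74 · 3.742 - 1.645
z_β = 1.124

Power = Φ(z_β) = Φ(1.124) ≈ 0.869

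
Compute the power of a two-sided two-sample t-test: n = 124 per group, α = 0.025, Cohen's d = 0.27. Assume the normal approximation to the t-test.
Power ≈ 0.45

Power calculation (two-sample t-test, normal approximation):
z_β = d · √(n/2) - z_{α/2}
z_β = 0.27 · √(124/2) - 2.241
z_β = 0.27 · 7.874 - 2.241
z_β = -0.115

Power = Φ(z_β) = Φ(-0.115) ≈ 0.454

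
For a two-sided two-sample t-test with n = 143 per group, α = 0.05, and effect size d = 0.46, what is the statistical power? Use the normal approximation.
Power ≈ 0.97

Power calculation (two-sample t-test, normal approximation):
z_β = d · √(n/2) - z_{α/2}
z_β = 0.46 · √(143/2) - 1.960
z_β = 0.46 · 8.456 - 1.960
z_β = 1.930

Power = Φ(z_β) = Φ(1.930) ≈ 0.973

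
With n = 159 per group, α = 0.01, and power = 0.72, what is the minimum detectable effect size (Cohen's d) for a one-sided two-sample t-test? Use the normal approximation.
d ≈ 0.33

Minimum detectable effect (two-sample t-test, normal approximation):
d = (z_α + z_β) / √(n/2)
d = (2.326 + 0.583) / √(159/2)
d = 2.909 / 8.916
d ≈ 0.33

By Cohen's convention (0.2 small / 0.5 medium / 0.8 large): small effect.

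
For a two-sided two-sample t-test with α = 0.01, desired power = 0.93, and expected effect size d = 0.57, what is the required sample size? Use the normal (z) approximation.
n = 102 per group

Sample size formula (two-sample t-test, normal approximation):
n = 2 · ((z_{α/2} + z_β) / d)²

z_{α/2} = 2.576 (for α = 0.01, two-sided)
z_β = 1.476 (for power = 0.93)
d = 0.57

n = 2 · ((2.576 + 1.476) / 0.57)²
n = 2 · (7.109)²
n ≈ 101.08
Round up to the next whole number: n = 102 per group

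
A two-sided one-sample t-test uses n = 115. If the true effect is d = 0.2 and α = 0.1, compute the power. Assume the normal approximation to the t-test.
Power ≈ 0.69

Power calculation (one-sample t-test, normal approximation):
z_β = d · √n - z_{α/2}
z_β = 0.2 · √115 - 1.645
z_β = 0.2 · 10.724 - 1.645
z_β = 0.500

Power = Φ(z_β) = Φ(0.500) ≈ 0.691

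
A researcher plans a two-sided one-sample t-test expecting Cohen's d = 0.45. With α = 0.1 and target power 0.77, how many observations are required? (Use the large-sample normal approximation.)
n = 29

Sample size formula (one-sample t-test, normal approximation):
n = ((z_{α/2} + z_β) / d)²

z_{α/2} = 1.645 (for α = 0.1, two-sided)
z_β = 0.739 (for power = 0.77)
d = 0.45

n = ((1.645 + 0.739) / 0.45)²
n = (5.298)²
n ≈ 28.07
Round up to the next whole number: n = 29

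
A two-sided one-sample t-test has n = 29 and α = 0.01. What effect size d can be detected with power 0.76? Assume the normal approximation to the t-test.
d ≈ 0.61

Minimum detectable effect (one-sample t-test, normal approximation):
d = (z_{α/2} + z_β) / √n
d = (2.576 + 0.706) / √29
d = 3.282 / 5.385
d ≈ 0.61

By Cohen's convention (0.2 small / 0.5 medium / 0.8 large): medium effect.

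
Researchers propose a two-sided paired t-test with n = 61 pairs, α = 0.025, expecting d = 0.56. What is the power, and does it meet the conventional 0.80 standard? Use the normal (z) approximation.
Power ≈ 0.98; the study is adequately powered (power ≥ 0.80)

Power calculation (paired t-test, normal approximation):
z_β = d · √n - z_{α/2}
z_β = 0.56 · √61 - 2.241
z_β = 0.56 · 7.810 - 2.241
z_β = 2.132

Power = Φ(z_β) = Φ(2.132) ≈ 0.984

Effect size d = 0.56 is medium by Cohen's convention (0.2/0.5/0.8).

Threshold: power ≥ 0.80 is conventionally adequate.
Power ≈ 0.98 → the study is adequately powered (power ≥ 0.80).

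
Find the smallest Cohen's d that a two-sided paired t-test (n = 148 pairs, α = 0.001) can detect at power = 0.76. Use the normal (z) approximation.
d ≈ 0.33

Minimum detectable effect (paired t-test, normal approximation):
d = (z_{α/2} + z_β) / √n
d = (3.291 + 0.706) / √148
d = 3.997 / 12.166
d ≈ 0.33

By Cohen's convention (0.2 small / 0.5 medium / 0.8 large): small effect.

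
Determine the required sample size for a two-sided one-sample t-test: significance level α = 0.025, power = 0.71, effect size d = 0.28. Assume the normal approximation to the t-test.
n = 100

Sample size formula (one-sample t-test, normal approximation):
n = ((z_{α/2} + z_β) / d)²

z_{α/2} = 2.241 (for α = 0.025, two-sided)
z_β = 0.553 (for power = 0.71)
d = 0.28

n = ((2.241 + 0.553) / 0.28)²
n = (9.979)²
n ≈ 99.58
Round up to the next whole number: n = 100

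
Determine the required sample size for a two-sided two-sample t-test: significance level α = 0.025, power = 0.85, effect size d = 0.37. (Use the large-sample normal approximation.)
n = 157 per group

Sample size formula (two-sample t-test, normal approximation):
n = 2 · ((z_{α/2} + z_β) / d)²

z_{α/2} = 2.241 (for α = 0.025, two-sided)
z_β = 1.036 (for power = 0.85)
d = 0.37

n = 2 · ((2.241 + 1.036) / 0.37)²
n = 2 · (8.857)²
n ≈ 156.89
Round up to the next whole number: n = 157 per group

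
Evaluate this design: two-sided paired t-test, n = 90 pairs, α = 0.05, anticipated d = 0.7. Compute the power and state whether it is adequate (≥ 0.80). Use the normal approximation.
Power ≈ 1.00; the study is adequately powered (power ≥ 0.80)

Power calculation (paired t-test, normal approximation):
z_β = d · √n - z_{α/2}
z_β = 0.7 · √90 - 1.960
z_β = 0.7 · 9.487 - 1.960
z_β = 4.681

Power = Φ(z_β) = Φ(4.681) ≈ 1.000

Effect size d = 0.7 is medium by Cohen's convention (0.2/0.5/0.8).

Threshold: power ≥ 0.80 is conventionally adequate.
Power ≈ 1.00 → the study is adequately powered (power ≥ 0.80).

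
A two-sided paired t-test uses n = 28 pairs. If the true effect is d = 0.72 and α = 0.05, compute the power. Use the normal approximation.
Power ≈ 0.97

Power calculation (paired t-test, normal approximation):
z_β = d · √n - z_{α/2}
z_β = 0.72 · √28 - 1.960
z_β = 0.72 · 5.292 - 1.960
z_β = 1.850

Power = Φ(z_β) = Φ(1.850) ≈ 0.968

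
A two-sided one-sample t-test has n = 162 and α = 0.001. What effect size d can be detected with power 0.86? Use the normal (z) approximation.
d ≈ 0.34

Minimum detectable effect (one-sample t-test, normal approximation):
d = (z_{α/2} + z_β) / √n
d = (3.291 + 1.080) / √162
d = 4.371 / 12.728
d ≈ 0.34

By Cohen's convention (0.2 small / 0.5 medium / 0.8 large): small effect.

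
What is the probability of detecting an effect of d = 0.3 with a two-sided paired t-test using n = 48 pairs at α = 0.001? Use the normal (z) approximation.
Power ≈ 0.11

Power calculation (paired t-test, normal approximation):
z_β = d · √n - z_{α/2}
z_β = 0.3 · √48 - 3.291
z_β = 0.3 · 6.928 - 3.291
z_β = -1.212

Power = Φ(z_β) = Φ(-1.212) ≈ 0.113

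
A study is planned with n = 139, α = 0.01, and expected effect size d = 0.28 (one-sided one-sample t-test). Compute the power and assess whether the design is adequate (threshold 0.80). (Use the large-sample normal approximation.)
Power ≈ 0.84; the study is adequately powered (power ≥ 0.80)

Power calculation (one-sample t-test, normal approximation):
z_β = d · √n - z_α
z_β = 0.28 · √139 - 2.326
z_β = 0.28 · 11.790 - 2.326
z_β = 0.975

Power = Φ(z_β) = Φ(0.975) ≈ 0.835

Effect size d = 0.28 is small by Cohen's convention (0.2/0.5/0.8).

Threshold: power ≥ 0.80 is conventionally adequate.
Power ≈ 0.84 → the study is adequately powered (power ≥ 0.80).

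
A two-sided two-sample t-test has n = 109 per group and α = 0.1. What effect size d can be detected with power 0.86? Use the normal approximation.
d ≈ 0.37

Minimum detectable effect (two-sample t-test, normal approximation):
d = (z_{α/2} + z_β) / √(n/2)
d = (1.645 + 1.080) / √(109/2)
d = 2.725 / 7.382
d ≈ 0.37

By Cohen's convention (0.2 small / 0.5 medium / 0.8 large): small effect.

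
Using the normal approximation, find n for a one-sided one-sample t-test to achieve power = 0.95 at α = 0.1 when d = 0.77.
n = 15

Sample size formula (one-sample t-test, normal approximation):
n = ((z_α + z_β) / d)²

z_α = 1.282 (for α = 0.1, one-sided)
z_β = 1.645 (for power = 0.95)
d = 0.77

n = ((1.282 + 1.645) / 0.77)²
n = (3.801)²
n ≈ 14.45
Round up to the next whole number: n = 15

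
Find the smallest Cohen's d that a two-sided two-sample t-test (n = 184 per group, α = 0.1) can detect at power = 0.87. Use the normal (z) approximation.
d ≈ 0.29

Minimum detectable effect (two-sample t-test, normal approximation):
d = (z_{α/2} + z_β) / √(n/2)
d = (1.645 + 1.126) / √(184/2)
d = 2.771 / 9.592
d ≈ 0.29

By Cohen's convention (0.2 small / 0.5 medium / 0.8 large): small effect.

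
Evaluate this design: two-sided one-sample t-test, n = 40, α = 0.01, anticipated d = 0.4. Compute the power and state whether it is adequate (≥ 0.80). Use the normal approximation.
Power ≈ 0.48; the study is underpowered (power < 0.80)

Power calculation (one-sample t-test, normal approximation):
z_β = d · √n - z_{α/2}
z_β = 0.4 · √40 - 2.576
z_β = 0.4 · 6.325 - 2.576
z_β = -0.046

Power = Φ(z_β) = Φ(-0.046) ≈ 0.482

Effect size d = 0.4 is small by Cohen's convention (0.2/0.5/0.8).

Threshold: power ≥ 0.80 is conventionally adequate.
Power ≈ 0.48 → the study is underpowered (power < 0.80).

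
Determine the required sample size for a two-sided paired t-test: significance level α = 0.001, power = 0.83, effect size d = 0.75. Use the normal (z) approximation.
n = 33 pairs

Sample size formula (paired t-test, normal approximation):
n = ((z_{α/2} + z_β) / d)²

z_{α/2} = 3.291 (for α = 0.001, two-sided)
z_β = 0.954 (for power = 0.83)
d = 0.75

n = ((3.291 + 0.954) / 0.75)²
n = (5.660)²
n ≈ 32.04
Round up to the next whole number: n = 33 pairs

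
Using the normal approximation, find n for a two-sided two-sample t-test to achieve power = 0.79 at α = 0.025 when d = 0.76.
n = 33 per group

Sample size formula (two-sample t-test, normal approximation):
n = 2 · ((z_{α/2} + z_β) / d)²

z_{α/2} = 2.241 (for α = 0.025, two-sided)
z_β = 0.806 (for power = 0.79)
d = 0.76

n = 2 · ((2.241 + 0.806) / 0.76)²
n = 2 · (4.009)²
n ≈ 32.14
Round up to the next whole number: n = 33 per group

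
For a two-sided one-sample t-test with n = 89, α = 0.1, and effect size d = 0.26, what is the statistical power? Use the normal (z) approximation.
Power ≈ 0.79

Power calculation (one-sample t-test, normal approximation):
z_β = d · √n - z_{α/2}
z_β = 0.26 · √89 - 1.645
z_β = 0.26 · 9.434 - 1.645
z_β = 0.808

Power = Φ(z_β) = Φ(0.808) ≈ 0.790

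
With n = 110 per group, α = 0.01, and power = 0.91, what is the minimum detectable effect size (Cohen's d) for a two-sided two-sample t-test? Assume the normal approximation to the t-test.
d ≈ 0.53

Minimum detectable effect (two-sample t-test, normal approximation):
d = (z_{α/2} + z_β) / √(n/2)
d = (2.576 + 1.341) / √(110/2)
d = 3.917 / 7.416
d ≈ 0.53

By Cohen's convention (0.2 small / 0.5 medium / 0.8 large): medium effect.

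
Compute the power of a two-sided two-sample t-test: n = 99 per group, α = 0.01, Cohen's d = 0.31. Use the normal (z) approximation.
Power ≈ 0.35

Power calculation (two-sample t-test, normal approximation):
z_β = d · √(n/2) - z_{α/2}
z_β = 0.31 · √(99/2) - 2.576
z_β = 0.31 · 7.036 - 2.576
z_β = -0.395

Power = Φ(z_β) = Φ(-0.395) ≈ 0.347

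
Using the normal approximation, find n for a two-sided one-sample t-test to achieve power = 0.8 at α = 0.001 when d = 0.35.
n = 140

Sample size formula (one-sample t-test, normal approximation):
n = ((z_{α/2} + z_β) / d)²

z_{α/2} = 3.291 (for α = 0.001, two-sided)
z_β = 0.842 (for power = 0.8)
d = 0.35

n = ((3.291 + 0.842) / 0.35)²
n = (11.809)²
n ≈ 139.45
Round up to the next whole number: n = 140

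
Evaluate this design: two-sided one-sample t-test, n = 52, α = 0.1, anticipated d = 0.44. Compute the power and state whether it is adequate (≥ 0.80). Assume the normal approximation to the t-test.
Power ≈ 0.94; the study is adequately powered (power ≥ 0.80)

Power calculation (one-sample t-test, normal approximation):
z_β = d · √n - z_{α/2}
z_β = 0.44 · √52 - 1.645
z_β = 0.44 · 7.211 - 1.645
z_β = 1.528

Power = Φ(z_β) = Φ(1.528) ≈ 0.937

Effect size d = 0.44 is small by Cohen's convention (0.2/0.5/0.8).

Threshold: power ≥ 0.80 is conventionally adequate.
Power ≈ 0.94 → the study is adequately powered (power ≥ 0.80).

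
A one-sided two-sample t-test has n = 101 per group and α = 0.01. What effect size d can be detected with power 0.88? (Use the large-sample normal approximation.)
d ≈ 0.49

Minimum detectable effect (two-sample t-test, normal approximation):
d = (z_α + z_β) / √(n/2)
d = (2.326 + 1.175) / √(101/2)
d = 3.501 / 7.106
d ≈ 0.49

By Cohen's convention (0.2 small / 0.5 medium / 0.8 large): small effect.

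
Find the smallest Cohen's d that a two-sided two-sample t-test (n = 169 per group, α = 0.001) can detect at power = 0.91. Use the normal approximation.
d ≈ 0.50

Minimum detectable effect (two-sample t-test, normal approximation):
d = (z_{α/2} + z_β) / √(n/2)
d = (3.291 + 1.341) / √(169/2)
d = 4.631 / 9.192
d ≈ 0.50

By Cohen's convention (0.2 small / 0.5 medium / 0.8 large): medium effect.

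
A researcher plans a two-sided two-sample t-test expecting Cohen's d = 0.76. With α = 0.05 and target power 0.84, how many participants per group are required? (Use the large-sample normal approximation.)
n = 31 per group

Sample size formula (two-sample t-test, normal approximation):
n = 2 · ((z_{α/2} + z_β) / d)²

z_{α/2} = 1.960 (for α = 0.05, two-sided)
z_β = 0.994 (for power = 0.84)
d = 0.76

n = 2 · ((1.960 + 0.994) / 0.76)²
n = 2 · (3.887)²
n ≈ 30.22
Round up to the next whole number: n = 31 per group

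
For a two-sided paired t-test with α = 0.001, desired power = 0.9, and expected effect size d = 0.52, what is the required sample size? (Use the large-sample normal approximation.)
n = 78 pairs

Sample size formula (paired t-test, normal approximation):
n = ((z_{α/2} + z_β) / d)²

z_{α/2} = 3.291 (for α = 0.001, two-sided)
z_β = 1.282 (for power = 0.9)
d = 0.52

n = ((3.291 + 1.282) / 0.52)²
n = (8.794)²
n ≈ 77.33
Round up to the next whole number: n = 78 pairs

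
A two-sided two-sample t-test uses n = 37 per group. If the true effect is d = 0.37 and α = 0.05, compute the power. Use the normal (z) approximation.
Power ≈ 0.36

Power calculation (two-sample t-test, normal approximation):
z_β = d · √(n/2) - z_{α/2}
z_β = 0.37 · √(37/2) - 1.960
z_β = 0.37 · 4.301 - 1.960
z_β = -0.369

Power = Φ(z_β) = Φ(-0.369) ≈ 0.356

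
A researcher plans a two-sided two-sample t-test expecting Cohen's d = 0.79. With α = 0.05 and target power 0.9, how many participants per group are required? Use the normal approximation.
n = 34 per group

Sample size formula (two-sample t-test, normal approximation):
n = 2 · ((z_{α/2} + z_β) / d)²

z_{α/2} = 1.960 (for α = 0.05, two-sided)
z_β = 1.282 (for power = 0.9)
d = 0.79

n = 2 · ((1.960 + 1.282) / 0.79)²
n = 2 · (4.104)²
n ≈ 33.69
Round up to the next whole number: n = 34 per group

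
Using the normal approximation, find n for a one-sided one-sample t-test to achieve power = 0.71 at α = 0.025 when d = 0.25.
n = 102

Sample size formula (one-sample t-test, normal approximation):
n = ((z_α + z_β) / d)²

z_α = 1.960 (for α = 0.025, one-sided)
z_β = 0.553 (for power = 0.71)
d = 0.25

n = ((1.960 + 0.553) / 0.25)²
n = (10.052)²
n ≈ 101.04
Round up to the next whole number: n = 102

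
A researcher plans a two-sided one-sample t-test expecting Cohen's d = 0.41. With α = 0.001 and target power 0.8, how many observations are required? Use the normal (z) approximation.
n = 102

Sample size formula (one-sample t-test, normal approximation):
n = ((z_{α/2} + z_β) / d)²

z_{α/2} = 3.291 (for α = 0.001, two-sided)
z_β = 0.842 (for power = 0.8)
d = 0.41

n = ((3.291 + 0.842) / 0.41)²
n = (10.080)²
n ≈ 101.61
Round up to the next whole number: n = 102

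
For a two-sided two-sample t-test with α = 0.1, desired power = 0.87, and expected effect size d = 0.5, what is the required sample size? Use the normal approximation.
n = 62 per group

Sample size formula (two-sample t-test, normal approximation):
n = 2 · ((z_{α/2} + z_β) / d)²

z_{α/2} = 1.645 (for α = 0.1, two-sided)
z_β = 1.126 (for power = 0.87)
d = 0.5

n = 2 · ((1.645 + 1.126) / 0.5)²
n = 2 · (5.542)²
n ≈ 61.43
Round up to the next whole number: n = 62 per group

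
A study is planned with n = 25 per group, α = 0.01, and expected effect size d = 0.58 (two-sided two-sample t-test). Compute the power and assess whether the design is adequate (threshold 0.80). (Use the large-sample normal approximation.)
Power ≈ 0.30; the study is underpowered (power < 0.80)

Power calculation (two-sample t-test, normal approximation):
z_β = d · √(n/2) - z_{α/2}
z_β = 0.58 · √(25/2) - 2.576
z_β = 0.58 · 3.536 - 2.576
z_β = -0.525

Power = Φ(z_β) = Φ(-0.525) ≈ 0.300

Effect size d = 0.58 is medium by Cohen's convention (0.2/0.5/0.8).

Threshold: power ≥ 0.80 is conventionally adequate.
Power ≈ 0.30 → the study is underpowered (power < 0.80).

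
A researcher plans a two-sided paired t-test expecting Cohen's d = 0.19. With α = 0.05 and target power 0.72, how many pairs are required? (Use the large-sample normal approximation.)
n = 180 pairs

Sample size formula (paired t-test, normal approximation):
n = ((z_{α/2} + z_β) / d)²

z_{α/2} = 1.960 (for α = 0.05, two-sided)
z_β = 0.583 (for power = 0.72)
d = 0.19

n = ((1.960 + 0.583) / 0.19)²
n = (13.384)²
n ≈ 179.13
Round up to the next whole number: n = 180 pairs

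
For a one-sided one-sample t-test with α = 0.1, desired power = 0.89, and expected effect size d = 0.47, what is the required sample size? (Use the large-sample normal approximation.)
n = 29

Sample size formula (one-sample t-test, normal approximation):
n = ((z_α + z_β) / d)²

z_α = 1.282 (for α = 0.1, one-sided)
z_β = 1.227 (for power = 0.89)
d = 0.47

n = ((1.282 + 1.227) / 0.47)²
n = (5.338)²
n ≈ 28.49
Round up to the next whole number: n = 29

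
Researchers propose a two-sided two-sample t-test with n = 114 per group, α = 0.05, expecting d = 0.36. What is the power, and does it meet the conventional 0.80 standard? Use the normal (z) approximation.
Power ≈ 0.78; the study is underpowered (power < 0.80)

Power calculation (two-sample t-test, normal approximation):
z_β = d · √(n/2) - z_{α/2}
z_β = 0.36 · √(114/2) - 1.960
z_β = 0.36 · 7.550 - 1.960
z_β = 0.758

Power = Φ(z_β) = Φ(0.758) ≈ 0.776

Effect size d = 0.36 is small by Cohen's convention (0.2/0.5/0.8).

Threshold: power ≥ 0.80 is conventionally adequate.
Power ≈ 0.78 → the study is underpowered (power < 0.80).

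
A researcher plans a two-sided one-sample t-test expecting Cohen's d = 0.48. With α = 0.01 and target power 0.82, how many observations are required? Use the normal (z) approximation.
n = 53

Sample size formula (one-sample t-test, normal approximation):
n = ((z_{α/2} + z_β) / d)²

z_{α/2} = 2.576 (for α = 0.01, two-sided)
z_β = 0.915 (for power = 0.82)
d = 0.48

n = ((2.576 + 0.915) / 0.48)²
n = (7.273)²
n ≈ 52.90
Round up to the next whole number: n = 53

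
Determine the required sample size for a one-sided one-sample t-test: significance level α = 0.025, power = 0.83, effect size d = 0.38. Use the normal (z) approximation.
n = 59

Sample size formula (one-sample t-test, normal approximation):
n = ((z_α + z_β) / d)²

z_α = 1.960 (for α = 0.025, one-sided)
z_β = 0.954 (for power = 0.83)
d = 0.38

n = ((1.960 + 0.954) / 0.38)²
n = (7.668)²
n ≈ 58.80
Round up to the next whole number: n = 59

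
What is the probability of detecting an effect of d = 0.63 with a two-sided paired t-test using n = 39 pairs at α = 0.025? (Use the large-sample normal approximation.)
Power ≈ 0.95

Power calculation (paired t-test, normal approximation):
z_β = d · √n - z_{α/2}
z_β = 0.63 · √39 - 2.241
z_β = 0.63 · 6.245 - 2.241
z_β = 1.693

Power = Φ(z_β) = Φ(1.693) ≈ 0.955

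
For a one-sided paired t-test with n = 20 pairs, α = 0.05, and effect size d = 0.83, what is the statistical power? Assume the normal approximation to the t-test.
Power ≈ 0.98

Power calculation (paired t-test, normal approximation):
z_β = d · √n - z_α
z_β = 0.83 · √20 - 1.645
z_β = 0.83 · 4.472 - 1.645
z_β = 2.067

Power = Φ(z_β) = Φ(2.067) ≈ 0.981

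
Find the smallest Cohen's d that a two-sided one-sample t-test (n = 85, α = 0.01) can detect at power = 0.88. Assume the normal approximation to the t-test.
d ≈ 0.41

Minimum detectable effect (one-sample t-test, normal approximation):
d = (z_{α/2} + z_β) / √n
d = (2.576 + 1.175) / √85
d = 3.751 / 9.220
d ≈ 0.41

By Cohen's convention (0.2 small / 0.5 medium / 0.8 large): small effect.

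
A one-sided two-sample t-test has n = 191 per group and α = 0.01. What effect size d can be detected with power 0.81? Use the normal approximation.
d ≈ 0.33

Minimum detectable effect (two-sample t-test, normal approximation):
d = (z_α + z_β) / √(n/2)
d = (2.326 + 0.878) / √(191/2)
d = 3.204 / 9.772
d ≈ 0.33

By Cohen's convention (0.2 small / 0.5 medium / 0.8 large): small effect.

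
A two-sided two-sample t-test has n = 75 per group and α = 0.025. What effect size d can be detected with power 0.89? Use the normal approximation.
d ≈ 0.57

Minimum detectable effect (two-sample t-test, normal approximation):
d = (z_{α/2} + z_β) / √(n/2)
d = (2.241 + 1.227) / √(75/2)
d = 3.468 / 6.124
d ≈ 0.57

By Cohen's convention (0.2 small / 0.5 medium / 0.8 large): medium effect.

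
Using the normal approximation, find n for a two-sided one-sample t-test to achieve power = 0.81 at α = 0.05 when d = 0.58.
n = 24

Sample size formula (one-sample t-test, normal approximation):
n = ((z_{α/2} + z_β) / d)²

z_{α/2} = 1.960 (for α = 0.05, two-sided)
z_β = 0.878 (for power = 0.81)
d = 0.58

n = ((1.960 + 0.878) / 0.58)²
n = (4.893)²
n ≈ 23.94
Round up to the next whole number: n = 24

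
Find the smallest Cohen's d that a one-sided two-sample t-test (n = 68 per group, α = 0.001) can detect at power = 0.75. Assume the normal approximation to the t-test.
d ≈ 0.65

Minimum detectable effect (two-sample t-test, normal approximation):
d = (z_α + z_β) / √(n/2)
d = (3.090 + 0.674) / √(68/2)
d = 3.765 / 5.831
d ≈ 0.65

By Cohen's convention (0.2 small / 0.5 medium / 0.8 large): medium effect.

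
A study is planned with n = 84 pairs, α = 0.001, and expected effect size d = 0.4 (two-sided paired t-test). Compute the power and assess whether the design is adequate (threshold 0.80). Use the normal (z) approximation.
Power ≈ 0.65; the study is underpowered (power < 0.80)

Power calculation (paired t-test, normal approximation):
z_β = d · √n - z_{α/2}
z_β = 0.4 · √84 - 3.291
z_β = 0.4 · 9.165 - 3.291
z_β = 0.376

Power = Φ(z_β) = Φ(0.376) ≈ 0.646

Effect size d = 0.4 is small by Cohen's convention (0.2/0.5/0.8).

Threshold: power ≥ 0.80 is conventionally adequate.
Power ≈ 0.65 → the study is underpowered (power < 0.80).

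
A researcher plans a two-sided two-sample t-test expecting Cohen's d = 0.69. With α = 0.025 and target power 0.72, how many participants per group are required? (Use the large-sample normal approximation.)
n = 34 per group

Sample size formula (two-sample t-test, normal approximation):
n = 2 · ((z_{α/2} + z_β) / d)²

z_{α/2} = 2.241 (for α = 0.025, two-sided)
z_β = 0.583 (for power = 0.72)
d = 0.69

n = 2 · ((2.241 + 0.583) / 0.69)²
n = 2 · (4.093)²
n ≈ 33.51
Round up to the next whole number: n = 34 per group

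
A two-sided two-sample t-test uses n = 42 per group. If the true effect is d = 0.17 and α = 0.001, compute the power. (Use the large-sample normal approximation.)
Power ≈ 0.01

Power calculation (two-sample t-test, normal approximation):
z_β = d · √(n/2) - z_{α/2}
z_β = 0.17 · √(42/2) - 3.291
z_β = 0.17 · 4.583 - 3.291
z_β = -2.511

Power = Φ(z_β) = Φ(-2.511) ≈ 0.006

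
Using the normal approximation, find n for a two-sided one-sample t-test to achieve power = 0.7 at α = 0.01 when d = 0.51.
n = 37

Sample size formula (one-sample t-test, normal approximation):
n = ((z_{α/2} + z_β) / d)²

z_{α/2} = 2.576 (for α = 0.01, two-sided)
z_β = 0.524 (for power = 0.7)
d = 0.51

n = ((2.576 + 0.524) / 0.51)²
n = (6.078)²
n ≈ 36.94
Round up to the next whole number: n = 37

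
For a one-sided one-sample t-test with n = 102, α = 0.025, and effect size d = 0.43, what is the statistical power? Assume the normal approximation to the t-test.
Power ≈ 0.99

Power calculation (one-sample t-test, normal approximation):
z_β = d · √n - z_α
z_β = 0.43 · √102 - 1.960
z_β = 0.43 · 10.100 - 1.960
z_β = 2.383

Power = Φ(z_β) = Φ(2.383) ≈ 0.991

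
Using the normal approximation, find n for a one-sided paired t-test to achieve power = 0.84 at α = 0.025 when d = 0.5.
n = 35 pairs

Sample size formula (paired t-test, normal approximation):
n = ((z_α + z_β) / d)²

z_α = 1.960 (for α = 0.025, one-sided)
z_β = 0.994 (for power = 0.84)
d = 0.5

n = ((1.960 + 0.994) / 0.5)²
n = (5.908)²
n ≈ 34.90
Round up to the next whole number: n = 35 pairs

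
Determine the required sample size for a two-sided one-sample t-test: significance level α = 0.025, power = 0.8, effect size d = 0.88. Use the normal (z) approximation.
n = 13

Sample size formula (one-sample t-test, normal approximation):
n = ((z_{α/2} + z_β) / d)²

z_{α/2} = 2.241 (for α = 0.025, two-sided)
z_β = 0.842 (for power = 0.8)
d = 0.88

n = ((2.241 + 0.842) / 0.88)²
n = (3.503)²
n ≈ 12.27
Round up to the next whole number: n = 13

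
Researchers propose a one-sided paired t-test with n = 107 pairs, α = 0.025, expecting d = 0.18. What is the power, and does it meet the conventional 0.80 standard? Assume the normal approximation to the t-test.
Power ≈ 0.46; the study is underpowered (power < 0.80)

Power calculation (paired t-test, normal approximation):
z_β = d · √n - z_α
z_β = 0.18 · √107 - 1.960
z_β = 0.18 · 10.344 - 1.960
z_β = -0.098

Power = Φ(z_β) = Φ(-0.098) ≈ 0.461

Effect size d = 0.18 is very small by Cohen's convention (0.2/0.5/0.8).

Threshold: power ≥ 0.80 is conventionally adequate.
Power ≈ 0.46 → the study is underpowered (power < 0.80).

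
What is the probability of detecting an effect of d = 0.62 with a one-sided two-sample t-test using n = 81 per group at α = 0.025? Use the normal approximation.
Power ≈ 0.98

Power calculation (two-sample t-test, normal approximation):
z_β = d · √(n/2) - z_α
z_β = 0.62 · √(81/2) - 1.960
z_β = 0.62 · 6.364 - 1.960
z_β = 1.986

Power = Φ(z_β) = Φ(1.986) ≈ 0.976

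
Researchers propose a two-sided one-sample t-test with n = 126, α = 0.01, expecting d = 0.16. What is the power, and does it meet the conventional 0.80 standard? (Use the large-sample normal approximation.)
Power ≈ 0.22; the study is underpowered (power < 0.80)

Power calculation (one-sample t-test, normal approximation):
z_β = d · √n - z_{α/2}
z_β = 0.16 · √126 - 2.576
z_β = 0.16 · 11.225 - 2.576
z_β = -0.780

Power = Φ(z_β) = Φ(-0.780) ≈ 0.218

Effect size d = 0.16 is very small by Cohen's convention (0.2/0.5/0.8).

Threshold: power ≥ 0.80 is conventionally adequate.
Power ≈ 0.22 → the study is underpowered (power < 0.80).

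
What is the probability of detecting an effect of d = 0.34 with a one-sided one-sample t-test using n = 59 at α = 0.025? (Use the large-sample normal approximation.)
Power ≈ 0.74

Power calculation (one-sample t-test, normal approximation):
z_β = d · √n - z_α
z_β = 0.34 · √59 - 1.960
z_β = 0.34 · 7.681 - 1.960
z_β = 0.652

Power = Φ(z_β) = Φ(0.652) ≈ 0.743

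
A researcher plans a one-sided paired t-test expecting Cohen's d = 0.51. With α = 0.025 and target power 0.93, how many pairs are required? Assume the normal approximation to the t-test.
n = 46 pairs

Sample size formula (paired t-test, normal approximation):
n = ((z_α + z_β) / d)²

z_α = 1.960 (for α = 0.025, one-sided)
z_β = 1.476 (for power = 0.93)
d = 0.51

n = ((1.960 + 1.476) / 0.51)²
n = (6.737)²
n ≈ 45.39
Round up to the next whole number: n = 46 pairs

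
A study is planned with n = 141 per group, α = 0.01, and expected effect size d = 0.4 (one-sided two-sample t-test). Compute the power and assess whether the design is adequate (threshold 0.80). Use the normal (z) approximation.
Power ≈ 0.85; the study is adequately powered (power ≥ 0.80)

Power calculation (two-sample t-test, normal approximation):
z_β = d · √(n/2) - z_α
z_β = 0.4 · √(141/2) - 2.326
z_β = 0.4 · 8.396 - 2.326
z_β = 1.032

Power = Φ(z_β) = Φ(1.032) ≈ 0.849

Effect size d = 0.4 is small by Cohen's convention (0.2/0.5/0.8).

Threshold: power ≥ 0.80 is conventionally adequate.
Power ≈ 0.85 → the study is adequately powered (power ≥ 0.80).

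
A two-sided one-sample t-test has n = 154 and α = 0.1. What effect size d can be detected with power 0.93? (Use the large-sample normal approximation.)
d ≈ 0.25

Minimum detectable effect (one-sample t-test, normal approximation):
d = (z_{α/2} + z_β) / √n
d = (1.645 + 1.476) / √154
d = 3.121 / 12.410
d ≈ 0.25

By Cohen's convention (0.2 small / 0.5 medium / 0.8 large): small effect.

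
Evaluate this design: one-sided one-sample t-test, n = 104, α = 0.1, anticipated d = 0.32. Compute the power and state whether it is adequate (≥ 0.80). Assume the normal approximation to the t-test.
Power ≈ 0.98; the study is adequately powered (power ≥ 0.80)

Power calculation (one-sample t-test, normal approximation):
z_β = d · √n - z_α
z_β = 0.32 · √104 - 1.282
z_β = 0.32 · 10.198 - 1.282
z_β = 1.982

Power = Φ(z_β) = Φ(1.982) ≈ 0.976

Effect size d = 0.32 is small by Cohen's convention (0.2/0.5/0.8).

Threshold: power ≥ 0.80 is conventionally adequate.
Power ≈ 0.98 → the study is adequately powered (power ≥ 0.80).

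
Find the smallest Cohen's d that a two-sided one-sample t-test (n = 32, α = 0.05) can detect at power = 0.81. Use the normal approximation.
d ≈ 0.50

Minimum detectable effect (one-sample t-test, normal approximation):
d = (z_{α/2} + z_β) / √n
d = (1.960 + 0.878) / √32
d = 2.838 / 5.657
d ≈ 0.50

By Cohen's convention (0.2 small / 0.5 medium / 0.8 large): medium effect.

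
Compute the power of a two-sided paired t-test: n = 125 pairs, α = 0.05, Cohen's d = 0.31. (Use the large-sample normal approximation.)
Power ≈ 0.93

Power calculation (paired t-test, normal approximation):
z_β = d · √n - z_{α/2}
z_β = 0.31 · √125 - 1.960
z_β = 0.31 · 11.180 - 1.960
z_β = 1.506

Power = Φ(z_β) = Φ(1.506) ≈ 0.934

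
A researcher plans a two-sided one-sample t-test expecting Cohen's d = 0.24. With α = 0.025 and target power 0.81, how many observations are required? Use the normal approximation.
n = 169

Sample size formula (one-sample t-test, normal approximation):
n = ((z_{α/2} + z_β) / d)²

z_{α/2} = 2.241 (for α = 0.025, two-sided)
z_β = 0.878 (for power = 0.81)
d = 0.24

n = ((2.241 + 0.878) / 0.24)²
n = (12.996)²
n ≈ 168.90
Round up to the next whole number: n = 169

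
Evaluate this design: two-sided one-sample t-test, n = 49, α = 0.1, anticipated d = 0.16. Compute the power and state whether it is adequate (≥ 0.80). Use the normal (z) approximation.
Power ≈ 0.30; the study is underpowered (power < 0.80)

Power calculation (one-sample t-test, normal approximation):
z_β = d · √n - z_{α/2}
z_β = 0.16 · √49 - 1.645
z_β = 0.16 · 7.000 - 1.645
z_β = -0.525

Power = Φ(z_β) = Φ(-0.525) ≈ 0.300

Effect size d = 0.16 is very small by Cohen's convention (0.2/0.5/0.8).

Threshold: power ≥ 0.80 is conventionally adequate.
Power ≈ 0.30 → the study is underpowered (power < 0.80).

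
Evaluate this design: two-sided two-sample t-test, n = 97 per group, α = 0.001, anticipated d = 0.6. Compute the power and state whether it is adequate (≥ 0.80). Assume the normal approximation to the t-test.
Power ≈ 0.81; the study is adequately powered (power ≥ 0.80)

Power calculation (two-sample t-test, normal approximation):
z_β = d · √(n/2) - z_{α/2}
z_β = 0.6 · √(97/2) - 3.291
z_β = 0.6 · 6.964 - 3.291
z_β = 0.888

Power = Φ(z_β) = Φ(0.888) ≈ 0.813

Effect size d = 0.6 is medium by Cohen's convention (0.2/0.5/0.8).

Threshold: power ≥ 0.80 is conventionally adequate.
Power ≈ 0.81 → the study is adequately powered (power ≥ 0.80).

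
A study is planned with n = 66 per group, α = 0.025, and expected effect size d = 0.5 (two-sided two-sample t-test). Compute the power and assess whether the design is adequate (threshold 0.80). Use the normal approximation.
Power ≈ 0.74; the study is underpowered (power < 0.80)

Power calculation (two-sample t-test, normal approximation):
z_β = d · √(n/2) - z_{α/2}
z_β = 0.5 · √(66/2) - 2.241
z_β = 0.5 · 5.745 - 2.241
z_β = 0.631

Power = Φ(z_β) = Φ(0.631) ≈ 0.736

Effect size d = 0.5 is medium by Cohen's convention (0.2/0.5/0.8).

Threshold: power ≥ 0.80 is conventionally adequate.
Power ≈ 0.74 → the study is underpowered (power < 0.80).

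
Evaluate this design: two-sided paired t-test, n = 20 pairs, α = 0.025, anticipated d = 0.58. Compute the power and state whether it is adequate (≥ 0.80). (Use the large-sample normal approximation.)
Power ≈ 0.64; the study is underpowered (power < 0.80)

Power calculation (paired t-test, normal approximation):
z_β = d · √n - z_{α/2}
z_β = 0.58 · √20 - 2.241
z_β = 0.58 · 4.472 - 2.241
z_β = 0.352

Power = Φ(z_β) = Φ(0.352) ≈ 0.638

Effect size d = 0.58 is medium by Cohen's convention (0.2/0.5/0.8).

Threshold: power ≥ 0.80 is conventionally adequate.
Power ≈ 0.64 → the study is underpowered (power < 0.80).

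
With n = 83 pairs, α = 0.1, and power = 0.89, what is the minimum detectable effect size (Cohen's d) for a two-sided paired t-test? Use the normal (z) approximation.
d ≈ 0.32

Minimum detectable effect (paired t-test, normal approximation):
d = (z_{α/2} + z_β) / √n
d = (1.645 + 1.227) / √83
d = 2.871 / 9.110
d ≈ 0.32

By Cohen's convention (0.2 small / 0.5 medium / 0.8 large): small effect.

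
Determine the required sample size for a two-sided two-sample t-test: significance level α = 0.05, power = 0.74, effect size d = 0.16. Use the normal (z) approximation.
n = 530 per group

Sample size formula (two-sample t-test, normal approximation):
n = 2 · ((z_{α/2} + z_β) / d)²

z_{α/2} = 1.960 (for α = 0.05, two-sided)
z_β = 0.643 (for power = 0.74)
d = 0.16

n = 2 · ((1.960 + 0.643) / 0.16)²
n = 2 · (16.269)²
n ≈ 529.36
Round up to the next whole number: n = 530 per group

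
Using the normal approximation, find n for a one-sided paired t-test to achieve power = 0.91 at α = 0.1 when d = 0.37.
n = 51 pairs

Sample size formula (paired t-test, normal approximation):
n = ((z_α + z_β) / d)²

z_α = 1.282 (for α = 0.1, one-sided)
z_β = 1.341 (for power = 0.91)
d = 0.37

n = ((1.282 + 1.341) / 0.37)²
n = (7.089)²
n ≈ 50.25
Round up to the next whole number: n = 51 pairs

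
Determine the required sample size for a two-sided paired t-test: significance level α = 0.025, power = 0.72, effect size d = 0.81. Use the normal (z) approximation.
n = 13 pairs

Sample size formula (paired t-test, normal approximation):
n = ((z_{α/2} + z_β) / d)²

z_{α/2} = 2.241 (for α = 0.025, two-sided)
z_β = 0.583 (for power = 0.72)
d = 0.81

n = ((2.241 + 0.583) / 0.81)²
n = (3.486)²
n ≈ 12.15
Round up to the next whole number: n = 13 pairs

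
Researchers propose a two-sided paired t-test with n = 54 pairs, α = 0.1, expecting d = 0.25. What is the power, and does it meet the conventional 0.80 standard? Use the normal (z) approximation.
Power ≈ 0.58; the study is underpowered (power < 0.80)

Power calculation (paired t-test, normal approximation):
z_β = d · √n - z_{α/2}
z_β = 0.25 · √54 - 1.645
z_β = 0.25 · 7.348 - 1.645
z_β = 0.192

Power = Φ(z_β) = Φ(0.192) ≈ 0.576

Effect size d = 0.25 is small by Cohen's convention (0.2/0.5/0.8).

Threshold: power ≥ 0.80 is conventionally adequate.
Power ≈ 0.58 → the study is underpowered (power < 0.80).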